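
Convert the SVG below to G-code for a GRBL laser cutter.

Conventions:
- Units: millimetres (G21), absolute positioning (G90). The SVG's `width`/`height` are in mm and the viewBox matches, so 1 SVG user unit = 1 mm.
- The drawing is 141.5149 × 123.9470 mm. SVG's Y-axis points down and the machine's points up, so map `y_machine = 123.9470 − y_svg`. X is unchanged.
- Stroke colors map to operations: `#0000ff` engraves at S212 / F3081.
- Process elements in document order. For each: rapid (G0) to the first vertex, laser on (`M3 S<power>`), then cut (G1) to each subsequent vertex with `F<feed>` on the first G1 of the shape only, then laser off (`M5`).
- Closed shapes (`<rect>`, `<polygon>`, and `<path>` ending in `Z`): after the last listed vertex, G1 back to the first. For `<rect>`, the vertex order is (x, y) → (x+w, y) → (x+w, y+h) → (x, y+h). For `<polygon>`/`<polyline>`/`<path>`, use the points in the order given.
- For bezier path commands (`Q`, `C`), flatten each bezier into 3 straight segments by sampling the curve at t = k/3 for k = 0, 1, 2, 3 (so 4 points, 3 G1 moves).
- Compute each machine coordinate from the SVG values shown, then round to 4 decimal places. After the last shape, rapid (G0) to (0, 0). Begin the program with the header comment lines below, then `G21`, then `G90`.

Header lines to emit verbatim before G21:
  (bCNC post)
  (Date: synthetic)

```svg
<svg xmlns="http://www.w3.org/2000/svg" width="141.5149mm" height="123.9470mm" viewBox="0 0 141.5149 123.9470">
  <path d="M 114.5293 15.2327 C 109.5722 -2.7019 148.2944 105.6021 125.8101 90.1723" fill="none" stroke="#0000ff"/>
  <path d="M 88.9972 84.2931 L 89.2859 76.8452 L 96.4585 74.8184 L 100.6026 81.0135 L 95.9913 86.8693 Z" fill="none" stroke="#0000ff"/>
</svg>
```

(bCNC post)
(Date: synthetic)
G21
G90
G0 X114.5293 Y108.7143
M3 S212
G1 X120.2473 Y93.8276 F3081
G1 X131.7769 Y50.3313
G1 X125.8101 Y33.7747
M5
G0 X88.9972 Y39.6539
M3 S212
G1 X89.2859 Y47.1018 F3081
G1 X96.4585 Y49.1286
G1 X100.6026 Y42.9335
G1 X95.9913 Y37.0777
G1 X88.9972 Y39.6539
M5
G0 X0.0000 Y0.0000

Since the viewBox matches the mm dimensions, user units are millimetres directly. The only transform is the Y-flip y_m = 123.9470 − y_svg.

Shape 1 is a cubic bezier drawn with `<path>`. Its stroke #0000ff means engrave at S212, F3081. After flipping Y the toolpath is (114.5293,108.7143) → (120.2473,93.8276) → (131.7769,50.3313) → (125.8101,33.7747).

Shape 2 is a regular polygon drawn with `<path>`. Its stroke #0000ff means engrave at S212, F3081. After flipping Y the toolpath is (88.9972,39.6539) → (89.2859,47.1018) → (96.4585,49.1286) → (100.6026,42.9335) → (95.9913,37.0777) → (88.9972,39.6539), returning to the start.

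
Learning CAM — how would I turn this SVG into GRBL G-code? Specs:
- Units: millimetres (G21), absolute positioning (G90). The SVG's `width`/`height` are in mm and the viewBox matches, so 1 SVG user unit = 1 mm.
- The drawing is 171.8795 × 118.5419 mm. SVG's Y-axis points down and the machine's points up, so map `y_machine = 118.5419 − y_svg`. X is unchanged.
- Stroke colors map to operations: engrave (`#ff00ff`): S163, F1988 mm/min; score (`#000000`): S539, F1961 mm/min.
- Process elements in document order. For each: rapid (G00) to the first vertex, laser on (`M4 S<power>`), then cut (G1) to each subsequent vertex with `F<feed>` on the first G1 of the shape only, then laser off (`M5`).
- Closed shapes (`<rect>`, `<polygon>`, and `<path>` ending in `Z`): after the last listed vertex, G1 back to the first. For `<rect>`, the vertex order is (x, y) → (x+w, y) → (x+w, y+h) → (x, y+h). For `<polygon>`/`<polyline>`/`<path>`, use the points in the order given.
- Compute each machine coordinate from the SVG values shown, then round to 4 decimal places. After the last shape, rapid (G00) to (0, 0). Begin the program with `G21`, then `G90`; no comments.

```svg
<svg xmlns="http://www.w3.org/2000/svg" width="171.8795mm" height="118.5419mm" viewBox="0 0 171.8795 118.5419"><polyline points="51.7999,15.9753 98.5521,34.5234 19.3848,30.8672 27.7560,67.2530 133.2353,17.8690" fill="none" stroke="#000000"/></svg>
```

1 u = 1 mm; y_m = 118.5419 − y.

[1] `<polyline>` open polyline, #000000→score S539 F1961: (51.7999,102.5666) → (98.5521,84.0185) → (19.3848,87.6747) → (27.7560,51.2889) → (133.2353,100.6729)

G21
G90
G00 X51.7999 Y102.5666
M4 S539
G1 X98.5521 Y84.0185 F1961
G1 X19.3848 Y87.6747
G1 X27.7560 Y51.2889
G1 X133.2353 Y100.6729
M5
G00 X0.0000 Y0.0000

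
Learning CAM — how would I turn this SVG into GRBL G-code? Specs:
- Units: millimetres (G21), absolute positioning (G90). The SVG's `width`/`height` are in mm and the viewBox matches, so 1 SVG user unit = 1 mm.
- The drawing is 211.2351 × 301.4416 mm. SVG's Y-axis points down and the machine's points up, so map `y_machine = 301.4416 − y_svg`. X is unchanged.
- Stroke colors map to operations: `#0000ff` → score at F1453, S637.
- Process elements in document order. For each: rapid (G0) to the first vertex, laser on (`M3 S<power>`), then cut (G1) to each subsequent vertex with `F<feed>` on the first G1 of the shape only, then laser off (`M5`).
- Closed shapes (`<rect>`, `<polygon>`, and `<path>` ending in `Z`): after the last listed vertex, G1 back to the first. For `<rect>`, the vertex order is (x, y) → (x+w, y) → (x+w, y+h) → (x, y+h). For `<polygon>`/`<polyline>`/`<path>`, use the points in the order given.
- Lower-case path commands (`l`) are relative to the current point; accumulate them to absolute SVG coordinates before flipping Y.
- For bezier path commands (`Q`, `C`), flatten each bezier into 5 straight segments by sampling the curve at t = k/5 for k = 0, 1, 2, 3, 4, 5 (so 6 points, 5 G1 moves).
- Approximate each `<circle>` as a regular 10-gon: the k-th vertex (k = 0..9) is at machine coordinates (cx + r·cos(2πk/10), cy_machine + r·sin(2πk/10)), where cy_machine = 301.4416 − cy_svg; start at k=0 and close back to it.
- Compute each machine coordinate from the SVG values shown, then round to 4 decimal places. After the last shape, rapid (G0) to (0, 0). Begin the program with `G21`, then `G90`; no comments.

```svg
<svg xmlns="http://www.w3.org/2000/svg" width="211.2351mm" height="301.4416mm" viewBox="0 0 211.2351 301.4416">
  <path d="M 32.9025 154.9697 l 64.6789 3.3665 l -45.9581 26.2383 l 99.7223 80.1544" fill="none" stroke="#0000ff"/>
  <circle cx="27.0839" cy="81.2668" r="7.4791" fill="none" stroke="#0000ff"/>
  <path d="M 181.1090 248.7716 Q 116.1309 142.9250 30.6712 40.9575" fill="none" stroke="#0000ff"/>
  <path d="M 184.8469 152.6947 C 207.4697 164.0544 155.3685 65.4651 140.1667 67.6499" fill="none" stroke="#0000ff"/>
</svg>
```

1 u = 1 mm; y_m = 301.4416 − y.

[1] `<path>` open polyline, #0000ff→score S637 F1453: (32.9025,146.4719) → (97.5814,143.1054) → (51.6233,116.8671) → (151.3456,36.7127)

[2] `<circle>` circle, #0000ff→score S637 F1453: (34.5630,220.1748) → (33.1346,224.5709) → (29.3951,227.2878) → (24.7727,227.2878) → (21.0332,224.5709) → (19.6048,220.1748) → (21.0332,215.7787) → (24.7727,213.0618) → (29.3951,213.0618) → (33.1346,215.7787) → (34.5630,220.1748) (closed)

[3] `<path>` quadratic bezier, #0000ff→score S637 F1453: (181.1090,52.6700) → (154.2985,94.8535) → (125.8495,136.7266) → (95.7619,178.2894) → (64.0358,219.5419) → (30.6712,260.4841)

[4] `<path>` cubic bezier, #0000ff→score S637 F1453: (184.8469,148.7469) → (190.3467,153.4392) → (183.2706,174.4045) → (168.9767,201.5282) → (152.8227,224.6955) → (140.1667,233.7917)

G21
G90
G0 X32.9025 Y146.4719
M3 S637
G1 X97.5814 Y143.1054 F1453
G1 X51.6233 Y116.8671
G1 X151.3456 Y36.7127
M5
G0 X34.5630 Y220.1748
M3 S637
G1 X33.1346 Y224.5709 F1453
G1 X29.3951 Y227.2878
G1 X24.7727 Y227.2878
G1 X21.0332 Y224.5709
G1 X19.6048 Y220.1748
G1 X21.0332 Y215.7787
G1 X24.7727 Y213.0618
G1 X29.3951 Y213.0618
G1 X33.1346 Y215.7787
G1 X34.5630 Y220.1748
M5
G0 X181.1090 Y52.6700
M3 S637
G1 X154.2985 Y94.8535 F1453
G1 X125.8495 Y136.7266
G1 X95.7619 Y178.2894
G1 X64.0358 Y219.5419
G1 X30.6712 Y260.4841
M5
G0 X184.8469 Y148.7469
M3 S637
G1 X190.3467 Y153.4392 F1453
G1 X183.2706 Y174.4045
G1 X168.9767 Y201.5282
G1 X152.8227 Y224.6955
G1 X140.1667 Y233.7917
M5
G0 X0.0000 Y0.0000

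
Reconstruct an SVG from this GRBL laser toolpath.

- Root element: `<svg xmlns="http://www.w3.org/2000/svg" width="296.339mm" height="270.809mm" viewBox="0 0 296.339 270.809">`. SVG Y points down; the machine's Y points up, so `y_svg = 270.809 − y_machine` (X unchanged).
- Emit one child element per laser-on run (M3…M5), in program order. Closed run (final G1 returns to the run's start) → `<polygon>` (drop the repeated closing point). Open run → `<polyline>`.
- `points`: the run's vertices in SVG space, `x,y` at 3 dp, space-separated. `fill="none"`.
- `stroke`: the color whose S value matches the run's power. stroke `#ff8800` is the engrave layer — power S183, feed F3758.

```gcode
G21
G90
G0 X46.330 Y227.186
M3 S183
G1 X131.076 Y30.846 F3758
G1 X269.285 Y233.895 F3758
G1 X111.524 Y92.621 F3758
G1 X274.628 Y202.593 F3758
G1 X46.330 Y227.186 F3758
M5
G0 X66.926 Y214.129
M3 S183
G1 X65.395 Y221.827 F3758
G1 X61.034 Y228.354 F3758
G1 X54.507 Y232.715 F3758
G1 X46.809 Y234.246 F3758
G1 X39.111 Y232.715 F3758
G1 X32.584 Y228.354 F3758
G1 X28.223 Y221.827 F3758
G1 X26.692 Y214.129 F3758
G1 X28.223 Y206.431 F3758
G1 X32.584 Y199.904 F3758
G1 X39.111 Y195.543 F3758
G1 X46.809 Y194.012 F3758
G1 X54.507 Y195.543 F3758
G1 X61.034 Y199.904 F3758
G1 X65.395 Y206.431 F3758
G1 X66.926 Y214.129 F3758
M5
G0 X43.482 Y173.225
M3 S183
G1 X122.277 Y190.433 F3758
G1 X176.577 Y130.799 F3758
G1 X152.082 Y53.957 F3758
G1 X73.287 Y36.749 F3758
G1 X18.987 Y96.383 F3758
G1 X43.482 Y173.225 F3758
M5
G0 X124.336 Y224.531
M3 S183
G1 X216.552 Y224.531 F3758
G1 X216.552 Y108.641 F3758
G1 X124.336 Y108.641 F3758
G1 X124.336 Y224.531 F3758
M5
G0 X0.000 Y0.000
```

Each laser-on run becomes one SVG element. Flip Y back into SVG space with y_svg = 270.809 − y_machine. Every run uses S183, so all elements get stroke `#ff8800` (engrave).

Run 1: The run returns to its start, so emit a `<polygon>` with points (Y-flipped): 46.330,43.623 131.076,239.963 269.285,36.914 111.524,178.188 274.628,68.216.

Run 2: The run returns to its start, so emit a `<polygon>` with points (Y-flipped): 66.926,56.680 65.395,48.982 61.034,42.455 54.507,38.094 46.809,36.563 39.111,38.094 32.584,42.455 28.223,48.982 26.692,56.680 28.223,64.378 32.584,70.905 39.111,75.266 46.809,76.797 54.507,75.266 61.034,70.905 65.395,64.378.

Run 3: The run returns to its start, so emit a `<polygon>` with points (Y-flipped): 43.482,97.584 122.277,80.376 176.577,140.010 152.082,216.852 73.287,234.060 18.987,174.426.

Run 4: The run returns to its start, so emit a `<polygon>` with points (Y-flipped): 124.336,46.278 216.552,46.278 216.552,162.168 124.336,162.168.

<svg xmlns="http://www.w3.org/2000/svg" width="296.339mm" height="270.809mm" viewBox="0 0 296.339 270.809">
  <polygon points="46.330,43.623 131.076,239.963 269.285,36.914 111.524,178.188 274.628,68.216" fill="none" stroke="#ff8800"/>
  <polygon points="66.926,56.680 65.395,48.982 61.034,42.455 54.507,38.094 46.809,36.563 39.111,38.094 32.584,42.455 28.223,48.982 26.692,56.680 28.223,64.378 32.584,70.905 39.111,75.266 46.809,76.797 54.507,75.266 61.034,70.905 65.395,64.378" fill="none" stroke="#ff8800"/>
  <polygon points="43.482,97.584 122.277,80.376 176.577,140.010 152.082,216.852 73.287,234.060 18.987,174.426" fill="none" stroke="#ff8800"/>
  <polygon points="124.336,46.278 216.552,46.278 216.552,162.168 124.336,162.168" fill="none" stroke="#ff8800"/>
</svg>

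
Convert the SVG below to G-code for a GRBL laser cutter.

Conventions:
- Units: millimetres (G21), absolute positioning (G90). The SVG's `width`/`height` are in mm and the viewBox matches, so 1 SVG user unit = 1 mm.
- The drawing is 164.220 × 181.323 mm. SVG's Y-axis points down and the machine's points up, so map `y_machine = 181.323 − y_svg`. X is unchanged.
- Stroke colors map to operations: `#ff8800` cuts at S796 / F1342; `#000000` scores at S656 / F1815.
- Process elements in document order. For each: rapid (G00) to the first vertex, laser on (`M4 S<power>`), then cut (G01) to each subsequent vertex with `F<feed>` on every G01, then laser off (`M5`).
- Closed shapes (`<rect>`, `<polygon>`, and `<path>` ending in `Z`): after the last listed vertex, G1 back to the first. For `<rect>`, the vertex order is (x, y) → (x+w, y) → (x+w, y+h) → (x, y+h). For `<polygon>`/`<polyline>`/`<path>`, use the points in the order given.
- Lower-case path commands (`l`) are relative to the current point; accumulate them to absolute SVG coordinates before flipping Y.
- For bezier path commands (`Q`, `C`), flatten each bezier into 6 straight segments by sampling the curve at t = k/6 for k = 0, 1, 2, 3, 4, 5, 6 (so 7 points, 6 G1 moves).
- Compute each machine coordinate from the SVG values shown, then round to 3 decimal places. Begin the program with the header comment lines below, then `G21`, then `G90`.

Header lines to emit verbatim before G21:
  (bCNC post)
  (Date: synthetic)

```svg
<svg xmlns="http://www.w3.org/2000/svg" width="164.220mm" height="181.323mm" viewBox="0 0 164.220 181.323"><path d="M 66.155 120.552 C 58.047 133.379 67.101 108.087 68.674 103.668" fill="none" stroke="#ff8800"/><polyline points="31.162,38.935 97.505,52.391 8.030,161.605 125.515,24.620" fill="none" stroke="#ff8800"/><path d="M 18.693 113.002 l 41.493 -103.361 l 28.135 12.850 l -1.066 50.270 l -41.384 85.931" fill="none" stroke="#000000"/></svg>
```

(bCNC post)
(Date: synthetic)
G21
G90
G00 X66.155 Y60.771
M4 S796
G01 X63.417 Y57.261 F1342
G01 X62.855 Y58.465 F1342
G01 X63.784 Y62.746 F1342
G01 X65.520 Y68.463 F1342
G01 X67.378 Y73.979 F1342
G01 X68.674 Y77.655 F1342
M5
G00 X31.162 Y142.388
M4 S796
G01 X97.505 Y128.932 F1342
G01 X8.030 Y19.718 F1342
G01 X125.515 Y156.703 F1342
M5
G00 X18.693 Y68.321
M4 S656
G01 X60.186 Y171.682 F1815
G01 X88.321 Y158.832 F1815
G01 X87.255 Y108.562 F1815
G01 X45.871 Y22.631 F1815
M5

1 u = 1 mm; y_m = 181.323 − y.

[1] `<path>` cubic bezier, #ff8800→cut S796 F1342: (66.155,60.771) → (63.417,57.261) → (62.855,58.465) → (63.784,62.746) → (65.520,68.463) → (67.378,73.979) → (68.674,77.655)

[2] `<polyline>` open polyline, #ff8800→cut S796 F1342: (31.162,142.388) → (97.505,128.932) → (8.030,19.718) → (125.515,156.703)

[3] `<path>` open polyline, #000000→score S656 F1815: (18.693,68.321) → (60.186,171.682) → (88.321,158.832) → (87.255,108.562) → (45.871,22.631)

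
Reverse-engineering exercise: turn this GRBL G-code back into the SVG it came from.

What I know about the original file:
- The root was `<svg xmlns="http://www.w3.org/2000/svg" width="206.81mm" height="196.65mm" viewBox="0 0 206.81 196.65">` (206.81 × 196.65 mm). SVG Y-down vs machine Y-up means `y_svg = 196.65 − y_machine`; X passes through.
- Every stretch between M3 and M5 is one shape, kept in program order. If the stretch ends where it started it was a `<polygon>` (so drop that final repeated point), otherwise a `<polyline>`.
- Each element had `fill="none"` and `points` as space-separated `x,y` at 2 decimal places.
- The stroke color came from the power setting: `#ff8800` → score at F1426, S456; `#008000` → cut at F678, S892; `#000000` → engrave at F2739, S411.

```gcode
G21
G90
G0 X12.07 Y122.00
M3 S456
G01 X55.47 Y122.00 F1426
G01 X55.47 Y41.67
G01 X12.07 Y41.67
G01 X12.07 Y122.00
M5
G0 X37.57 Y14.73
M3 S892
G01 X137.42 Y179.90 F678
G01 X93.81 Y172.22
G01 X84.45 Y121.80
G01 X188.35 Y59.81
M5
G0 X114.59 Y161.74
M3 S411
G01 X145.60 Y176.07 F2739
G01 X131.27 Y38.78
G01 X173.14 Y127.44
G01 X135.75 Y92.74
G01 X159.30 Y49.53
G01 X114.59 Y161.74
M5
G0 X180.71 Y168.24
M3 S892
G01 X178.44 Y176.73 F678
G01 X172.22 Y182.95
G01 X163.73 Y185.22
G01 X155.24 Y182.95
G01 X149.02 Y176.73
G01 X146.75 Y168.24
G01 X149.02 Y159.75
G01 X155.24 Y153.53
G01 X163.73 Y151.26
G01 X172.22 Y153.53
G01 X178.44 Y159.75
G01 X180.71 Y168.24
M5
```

Each laser-on run becomes one SVG element. Flip Y back into SVG space with y_svg = 196.65 − y_machine.

Run 1: power S456 maps to stroke `#ff8800` (score). The run returns to its start, so emit a `<polygon>` with points (Y-flipped): 12.07,74.65 55.47,74.65 55.47,154.98 12.07,154.98.

Run 2: S892 ⇒ cut layer `#008000`. The run is open, so emit a `<polyline>` with points (Y-flipped): 37.57,181.92 137.42,16.75 93.81,24.43 84.45,74.85 188.35,136.84.

Run 3: S411 ⇒ engrave layer `#000000`. The run returns to its start, so emit a `<polygon>` with points (Y-flipped): 114.59,34.91 145.60,20.58 131.27,157.87 173.14,69.21 135.75,103.91 159.30,147.12.

Run 4: power S892 maps to stroke `#008000` (cut). The run returns to its start, so emit a `<polygon>` with points (Y-flipped): 180.71,28.41 178.44,19.92 172.22,13.70 163.73,11.43 155.24,13.70 149.02,19.92 146.75,28.41 149.02,36.90 155.24,43.12 163.73,45.39 172.22,43.12 178.44,36.90.

<svg xmlns="http://www.w3.org/2000/svg" width="206.81mm" height="196.65mm" viewBox="0 0 206.81 196.65">
  <polygon points="12.07,74.65 55.47,74.65 55.47,154.98 12.07,154.98" fill="none" stroke="#ff8800"/>
  <polyline points="37.57,181.92 137.42,16.75 93.81,24.43 84.45,74.85 188.35,136.84" fill="none" stroke="#008000"/>
  <polygon points="114.59,34.91 145.60,20.58 131.27,157.87 173.14,69.21 135.75,103.91 159.30,147.12" fill="none" stroke="#000000"/>
  <polygon points="180.71,28.41 178.44,19.92 172.22,13.70 163.73,11.43 155.24,13.70 149.02,19.92 146.75,28.41 149.02,36.90 155.24,43.12 163.73,45.39 172.22,43.12 178.44,36.90" fill="none" stroke="#008000"/>
</svg>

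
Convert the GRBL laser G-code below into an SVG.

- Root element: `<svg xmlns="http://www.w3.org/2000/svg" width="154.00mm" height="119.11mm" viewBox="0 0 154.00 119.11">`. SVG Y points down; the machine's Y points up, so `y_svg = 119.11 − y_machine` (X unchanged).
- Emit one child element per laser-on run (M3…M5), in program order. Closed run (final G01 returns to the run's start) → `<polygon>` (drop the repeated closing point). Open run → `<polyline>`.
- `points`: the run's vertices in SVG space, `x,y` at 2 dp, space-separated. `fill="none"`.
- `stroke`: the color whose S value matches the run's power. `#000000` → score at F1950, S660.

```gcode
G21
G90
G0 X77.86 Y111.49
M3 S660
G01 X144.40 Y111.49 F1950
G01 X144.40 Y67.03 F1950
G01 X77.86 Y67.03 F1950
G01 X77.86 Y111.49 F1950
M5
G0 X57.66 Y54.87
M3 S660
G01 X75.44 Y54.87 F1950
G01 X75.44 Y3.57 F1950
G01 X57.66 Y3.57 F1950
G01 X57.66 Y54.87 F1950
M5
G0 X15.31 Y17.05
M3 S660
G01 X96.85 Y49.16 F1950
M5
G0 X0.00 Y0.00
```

y_svg = 119.11 − y_m. Every run uses S660, so all elements get stroke `#000000` (score).

[1] closed run; points: 77.86,7.62 144.40,7.62 144.40,52.08 77.86,52.08

[2] closed run; points: 57.66,64.24 75.44,64.24 75.44,115.54 57.66,115.54

[3] open run; points: 15.31,102.06 96.85,69.95

<svg xmlns="http://www.w3.org/2000/svg" width="154.00mm" height="119.11mm" viewBox="0 0 154.00 119.11">
  <polygon points="77.86,7.62 144.40,7.62 144.40,52.08 77.86,52.08" fill="none" stroke="#000000"/>
  <polygon points="57.66,64.24 75.44,64.24 75.44,115.54 57.66,115.54" fill="none" stroke="#000000"/>
  <polyline points="15.31,102.06 96.85,69.95" fill="none" stroke="#000000"/>
</svg>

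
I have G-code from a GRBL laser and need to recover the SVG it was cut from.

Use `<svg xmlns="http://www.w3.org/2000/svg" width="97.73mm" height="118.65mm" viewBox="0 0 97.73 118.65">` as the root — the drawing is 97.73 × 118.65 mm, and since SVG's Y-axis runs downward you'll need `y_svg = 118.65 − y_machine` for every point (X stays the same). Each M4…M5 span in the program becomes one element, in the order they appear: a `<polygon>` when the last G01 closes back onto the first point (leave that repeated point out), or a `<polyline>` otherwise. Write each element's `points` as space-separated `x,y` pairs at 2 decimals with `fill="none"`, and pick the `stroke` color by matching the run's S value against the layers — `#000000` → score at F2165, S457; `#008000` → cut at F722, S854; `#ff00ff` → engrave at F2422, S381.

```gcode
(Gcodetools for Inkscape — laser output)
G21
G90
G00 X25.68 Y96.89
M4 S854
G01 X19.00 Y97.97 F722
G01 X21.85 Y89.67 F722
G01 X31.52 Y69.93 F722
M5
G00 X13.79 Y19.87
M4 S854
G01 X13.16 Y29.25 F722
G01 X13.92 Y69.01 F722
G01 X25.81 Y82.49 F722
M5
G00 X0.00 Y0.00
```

<svg xmlns="http://www.w3.org/2000/svg" width="97.73mm" height="118.65mm" viewBox="0 0 97.73 118.65">
  <polyline points="25.68,21.76 19.00,20.68 21.85,28.98 31.52,48.72" fill="none" stroke="#008000"/>
  <polyline points="13.79,98.78 13.16,89.40 13.92,49.64 25.81,36.16" fill="none" stroke="#008000"/>
</svg>

Machine Y-up, SVG Y-down with viewBox height 118.65, so y_svg = 118.65 − y_machine; X carries over. Every run uses S854, so all elements get stroke `#008000` (cut).

Run 1: The run is open, so emit a `<polyline>` with points (Y-flipped): 25.68,21.76 19.00,20.68 21.85,28.98 31.52,48.72.

Run 2: The run is open, so emit a `<polyline>` with points (Y-flipped): 13.79,98.78 13.16,89.40 13.92,49.64 25.81,36.16.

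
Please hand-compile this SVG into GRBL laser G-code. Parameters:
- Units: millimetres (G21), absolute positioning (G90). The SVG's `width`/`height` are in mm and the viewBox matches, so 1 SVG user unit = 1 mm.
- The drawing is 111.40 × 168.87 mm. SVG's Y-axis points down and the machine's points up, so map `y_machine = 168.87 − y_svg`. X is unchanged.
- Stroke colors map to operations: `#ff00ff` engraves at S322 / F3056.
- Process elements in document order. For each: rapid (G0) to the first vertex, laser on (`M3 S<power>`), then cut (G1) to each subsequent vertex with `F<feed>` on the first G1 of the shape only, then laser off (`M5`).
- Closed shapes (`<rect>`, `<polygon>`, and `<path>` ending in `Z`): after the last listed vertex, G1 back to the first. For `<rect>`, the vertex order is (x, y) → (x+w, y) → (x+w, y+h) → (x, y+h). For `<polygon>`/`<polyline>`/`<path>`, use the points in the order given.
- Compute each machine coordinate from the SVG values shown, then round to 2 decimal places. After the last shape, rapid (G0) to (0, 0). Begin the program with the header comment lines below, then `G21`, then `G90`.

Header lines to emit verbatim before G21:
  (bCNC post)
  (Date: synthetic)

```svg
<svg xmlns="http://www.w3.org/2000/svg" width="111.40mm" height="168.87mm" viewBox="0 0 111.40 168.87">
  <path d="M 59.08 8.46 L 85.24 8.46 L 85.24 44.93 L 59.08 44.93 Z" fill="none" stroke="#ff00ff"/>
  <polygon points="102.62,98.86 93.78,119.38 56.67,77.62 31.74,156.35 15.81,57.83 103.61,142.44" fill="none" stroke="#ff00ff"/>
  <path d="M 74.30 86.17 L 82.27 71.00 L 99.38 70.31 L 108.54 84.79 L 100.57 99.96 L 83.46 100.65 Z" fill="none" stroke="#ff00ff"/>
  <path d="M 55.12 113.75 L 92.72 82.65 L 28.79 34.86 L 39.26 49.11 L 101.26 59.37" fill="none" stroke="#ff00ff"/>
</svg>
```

Since the viewBox matches the mm dimensions, user units are millimetres directly. The only transform is the Y-flip y_m = 168.87 − y_svg.

Shape 1 is a rectangle drawn with `<path>`. Its stroke #ff00ff means engrave at S322, F3056. After flipping Y the toolpath is (59.08,160.41) → (85.24,160.41) → (85.24,123.94) → (59.08,123.94) → (59.08,160.41), returning to the start.

Shape 2 is a closed polygon drawn with `<polygon>`. Its stroke #ff00ff means engrave at S322, F3056. After flipping Y the toolpath is (102.62,70.01) → (93.78,49.49) → (56.67,91.25) → (31.74,12.52) → (15.81,111.04) → (103.61,26.43) → (102.62,70.01), returning to the start.

Shape 3 is a regular polygon drawn with `<path>`. Its stroke #ff00ff means engrave at S322, F3056. After flipping Y the toolpath is (74.30,82.70) → (82.27,97.87) → (99.38,98.56) → (108.54,84.08) → (100.57,68.91) → (83.46,68.22) → (74.30,82.70), returning to the start.

Shape 4 is a open polyline drawn with `<path>`. Its stroke #ff00ff means engrave at S322, F3056. After flipping Y the toolpath is (55.12,55.12) → (92.72,86.22) → (28.79,134.01) → (39.26,119.76) → (101.26,109.50).

(bCNC post)
(Date: synthetic)
G21
G90
G0 X59.08 Y160.41
M3 S322
G1 X85.24 Y160.41 F3056
G1 X85.24 Y123.94
G1 X59.08 Y123.94
G1 X59.08 Y160.41
M5
G0 X102.62 Y70.01
M3 S322
G1 X93.78 Y49.49 F3056
G1 X56.67 Y91.25
G1 X31.74 Y12.52
G1 X15.81 Y111.04
G1 X103.61 Y26.43
G1 X102.62 Y70.01
M5
G0 X74.30 Y82.70
M3 S322
G1 X82.27 Y97.87 F3056
G1 X99.38 Y98.56
G1 X108.54 Y84.08
G1 X100.57 Y68.91
G1 X83.46 Y68.22
G1 X74.30 Y82.70
M5
G0 X55.12 Y55.12
M3 S322
G1 X92.72 Y86.22 F3056
G1 X28.79 Y134.01
G1 X39.26 Y119.76
G1 X101.26 Y109.50
M5
G0 X0.00 Y0.00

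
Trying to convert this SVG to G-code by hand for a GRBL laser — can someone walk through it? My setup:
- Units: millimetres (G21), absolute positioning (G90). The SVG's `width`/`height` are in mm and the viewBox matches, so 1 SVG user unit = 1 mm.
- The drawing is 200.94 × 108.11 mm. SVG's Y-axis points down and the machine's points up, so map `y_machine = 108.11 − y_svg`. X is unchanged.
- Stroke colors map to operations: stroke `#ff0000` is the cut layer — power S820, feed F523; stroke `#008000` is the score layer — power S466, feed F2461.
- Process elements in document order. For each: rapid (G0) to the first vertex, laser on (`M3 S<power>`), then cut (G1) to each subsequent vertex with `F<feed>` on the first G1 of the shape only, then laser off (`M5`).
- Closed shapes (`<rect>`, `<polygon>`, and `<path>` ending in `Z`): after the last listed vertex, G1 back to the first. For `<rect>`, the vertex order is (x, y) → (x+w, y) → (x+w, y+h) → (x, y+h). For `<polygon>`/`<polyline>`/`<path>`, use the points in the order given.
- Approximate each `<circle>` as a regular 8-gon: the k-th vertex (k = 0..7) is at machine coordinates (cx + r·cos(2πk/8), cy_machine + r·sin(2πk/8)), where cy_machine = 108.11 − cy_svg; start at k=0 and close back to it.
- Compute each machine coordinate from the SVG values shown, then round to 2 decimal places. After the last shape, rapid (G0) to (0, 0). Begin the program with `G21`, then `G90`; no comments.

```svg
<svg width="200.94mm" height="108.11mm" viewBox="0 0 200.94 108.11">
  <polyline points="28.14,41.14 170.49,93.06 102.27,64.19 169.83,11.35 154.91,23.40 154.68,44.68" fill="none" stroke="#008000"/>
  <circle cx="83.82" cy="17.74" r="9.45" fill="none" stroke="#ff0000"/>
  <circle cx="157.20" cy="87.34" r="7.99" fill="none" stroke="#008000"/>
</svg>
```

G21
G90
G0 X28.14 Y66.97
M3 S466
G1 X170.49 Y15.05 F2461
G1 X102.27 Y43.92
G1 X169.83 Y96.76
G1 X154.91 Y84.71
G1 X154.68 Y63.43
M5
G0 X93.27 Y90.37
M3 S820
G1 X90.50 Y97.05 F523
G1 X83.82 Y99.82
G1 X77.14 Y97.05
G1 X74.37 Y90.37
G1 X77.14 Y83.69
G1 X83.82 Y80.92
G1 X90.50 Y83.69
G1 X93.27 Y90.37
M5
G0 X165.19 Y20.77
M3 S466
G1 X162.85 Y26.42 F2461
G1 X157.20 Y28.76
G1 X151.55 Y26.42
G1 X149.21 Y20.77
G1 X151.55 Y15.12
G1 X157.20 Y12.78
G1 X162.85 Y15.12
G1 X165.19 Y20.77
M5
G0 X0.00 Y0.00

Since the viewBox matches the mm dimensions, user units are millimetres directly. The only transform is the Y-flip y_m = 108.11 − y_svg.

Shape 1 is a open polyline drawn with `<polyline>`. Its stroke #008000 means score at S466, F2461. After flipping Y the toolpath is (28.14,66.97) → (170.49,15.05) → (102.27,43.92) → (169.83,96.76) → (154.91,84.71) → (154.68,63.43).

Shape 2 is a circle drawn with `<circle>`. Its stroke #ff0000 means cut at S820, F523. After flipping Y the toolpath is (93.27,90.37) → (90.50,97.05) → (83.82,99.82) → (77.14,97.05) → (74.37,90.37) → (77.14,83.69) → (83.82,80.92) → (90.50,83.69) → (93.27,90.37), returning to the start.

Shape 3 is a circle drawn with `<circle>`. Its stroke #008000 means score at S466, F2461. After flipping Y the toolpath is (165.19,20.77) → (162.85,26.42) → (157.20,28.76) → (151.55,26.42) → (149.21,20.77) → (151.55,15.12) → (157.20,12.78) → (162.85,15.12) → (165.19,20.77), returning to the start.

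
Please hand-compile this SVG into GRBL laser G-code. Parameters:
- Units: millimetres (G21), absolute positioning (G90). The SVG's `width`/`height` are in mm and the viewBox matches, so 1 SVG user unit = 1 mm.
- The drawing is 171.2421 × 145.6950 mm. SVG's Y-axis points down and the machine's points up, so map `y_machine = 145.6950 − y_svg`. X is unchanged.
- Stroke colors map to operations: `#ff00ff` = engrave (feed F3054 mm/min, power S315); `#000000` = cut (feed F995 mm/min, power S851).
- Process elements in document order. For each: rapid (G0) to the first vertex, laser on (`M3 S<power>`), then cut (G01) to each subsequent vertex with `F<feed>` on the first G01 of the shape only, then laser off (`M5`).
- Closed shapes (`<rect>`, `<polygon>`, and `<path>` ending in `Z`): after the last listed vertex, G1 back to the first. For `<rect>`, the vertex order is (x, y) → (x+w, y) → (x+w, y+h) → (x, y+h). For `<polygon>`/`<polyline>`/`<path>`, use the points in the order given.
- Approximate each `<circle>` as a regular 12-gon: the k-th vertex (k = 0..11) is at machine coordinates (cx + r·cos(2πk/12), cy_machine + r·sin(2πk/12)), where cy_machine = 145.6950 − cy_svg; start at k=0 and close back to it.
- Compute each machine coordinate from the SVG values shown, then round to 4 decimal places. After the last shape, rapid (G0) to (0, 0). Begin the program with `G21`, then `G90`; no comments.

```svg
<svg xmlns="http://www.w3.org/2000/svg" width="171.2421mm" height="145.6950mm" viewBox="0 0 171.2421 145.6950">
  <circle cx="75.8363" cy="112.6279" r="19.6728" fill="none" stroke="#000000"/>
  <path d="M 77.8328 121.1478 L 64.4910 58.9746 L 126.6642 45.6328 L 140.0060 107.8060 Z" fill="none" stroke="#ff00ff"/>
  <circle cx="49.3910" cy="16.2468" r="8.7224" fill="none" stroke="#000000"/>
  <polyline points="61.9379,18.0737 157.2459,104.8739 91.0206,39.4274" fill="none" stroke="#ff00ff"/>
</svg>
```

viewBox `0 0 171.2421 145.6950` with mm width/height → 1 unit = 1 mm. Flip: y_m = 145.6950 − y_svg.

**Shape 1** — `<circle>` circle, stroke `#000000` → cut (S851, F995). Machine vertices: (95.5091,33.0671) → (92.8734,42.9035) → (85.6727,50.1042) → (75.8363,52.7399) → (65.9999,50.1042) → (58.7992,42.9035) → (56.1635,33.0671) → (58.7992,23.2307) → (65.9999,16.0300) → (75.8363,13.3943) → (85.6727,16.0300) → (92.8734,23.2307) → (95.5091,33.0671). Closed: final G1 returns to the first vertex.

**Shape 2** — `<path>` regular polygon, stroke `#ff00ff` → engrave (S315, F3054). Machine vertices: (77.8328,24.5472) → (64.4910,86.7204) → (126.6642,100.0622) → (140.0060,37.8890) → (77.8328,24.5472). Closed: final G1 returns to the first vertex.

**Shape 3** — `<circle>` circle, stroke `#000000` → cut (S851, F995). Machine vertices: (58.1134,129.4482) → (56.9448,133.8094) → (53.7522,137.0020) → (49.3910,138.1706) → (45.0298,137.0020) → (41.8372,133.8094) → (40.6686,129.4482) → (41.8372,125.0870) → (45.0298,121.8944) → (49.3910,120.7258) → (53.7522,121.8944) → (56.9448,125.0870) → (58.1134,129.4482). Closed: final G1 returns to the first vertex.

**Shape 4** — `<polyline>` open polyline, stroke `#ff00ff` → engrave (S315, F3054). Machine vertices: (61.9379,127.6213) → (157.2459,40.8211) → (91.0206,106.2676). Open path.

G21
G90
G0 X95.5091 Y33.0671
M3 S851
G01 X92.8734 Y42.9035 F995
G01 X85.6727 Y50.1042
G01 X75.8363 Y52.7399
G01 X65.9999 Y50.1042
G01 X58.7992 Y42.9035
G01 X56.1635 Y33.0671
G01 X58.7992 Y23.2307
G01 X65.9999 Y16.0300
G01 X75.8363 Y13.3943
G01 X85.6727 Y16.0300
G01 X92.8734 Y23.2307
G01 X95.5091 Y33.0671
M5
G0 X77.8328 Y24.5472
M3 S315
G01 X64.4910 Y86.7204 F3054
G01 X126.6642 Y100.0622
G01 X140.0060 Y37.8890
G01 X77.8328 Y24.5472
M5
G0 X58.1134 Y129.4482
M3 S851
G01 X56.9448 Y133.8094 F995
G01 X53.7522 Y137.0020
G01 X49.3910 Y138.1706
G01 X45.0298 Y137.0020
G01 X41.8372 Y133.8094
G01 X40.6686 Y129.4482
G01 X41.8372 Y125.0870
G01 X45.0298 Y121.8944
G01 X49.3910 Y120.7258
G01 X53.7522 Y121.8944
G01 X56.9448 Y125.0870
G01 X58.1134 Y129.4482
M5
G0 X61.9379 Y127.6213
M3 S315
G01 X157.2459 Y40.8211 F3054
G01 X91.0206 Y106.2676
M5
G0 X0.0000 Y0.0000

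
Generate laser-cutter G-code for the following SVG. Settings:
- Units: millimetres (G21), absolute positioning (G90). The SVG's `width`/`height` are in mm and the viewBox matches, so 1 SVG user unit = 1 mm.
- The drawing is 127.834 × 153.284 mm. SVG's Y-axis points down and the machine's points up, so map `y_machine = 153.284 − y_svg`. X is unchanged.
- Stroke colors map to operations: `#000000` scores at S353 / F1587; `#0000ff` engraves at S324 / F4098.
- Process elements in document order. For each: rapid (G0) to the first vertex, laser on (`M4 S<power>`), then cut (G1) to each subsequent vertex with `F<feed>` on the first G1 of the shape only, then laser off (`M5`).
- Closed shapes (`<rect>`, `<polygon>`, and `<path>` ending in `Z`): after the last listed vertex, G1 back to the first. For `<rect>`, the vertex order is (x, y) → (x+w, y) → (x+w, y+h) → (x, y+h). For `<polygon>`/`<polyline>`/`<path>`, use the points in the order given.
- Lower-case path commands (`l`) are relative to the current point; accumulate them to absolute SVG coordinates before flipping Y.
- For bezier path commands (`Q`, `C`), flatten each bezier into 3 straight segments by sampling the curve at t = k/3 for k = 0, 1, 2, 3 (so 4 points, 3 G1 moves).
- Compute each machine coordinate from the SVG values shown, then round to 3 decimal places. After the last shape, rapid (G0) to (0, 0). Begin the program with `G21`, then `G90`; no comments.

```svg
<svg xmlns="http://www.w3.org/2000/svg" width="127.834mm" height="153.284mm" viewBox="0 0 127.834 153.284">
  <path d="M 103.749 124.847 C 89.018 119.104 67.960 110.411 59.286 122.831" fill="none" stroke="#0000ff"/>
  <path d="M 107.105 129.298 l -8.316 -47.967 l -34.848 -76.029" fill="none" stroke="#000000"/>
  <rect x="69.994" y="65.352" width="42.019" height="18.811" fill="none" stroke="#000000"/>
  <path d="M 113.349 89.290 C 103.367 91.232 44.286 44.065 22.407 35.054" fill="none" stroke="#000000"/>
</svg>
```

Since the viewBox matches the mm dimensions, user units are millimetres directly. The only transform is the Y-flip y_m = 153.284 − y_svg.

Shape 1 is a cubic bezier drawn with `<path>`. Its stroke #0000ff means engrave at S324, F4098. After flipping Y the toolpath is (103.749,28.437) → (87.602,34.272) → (71.395,36.727) → (59.286,30.453).

Shape 2 is a open polyline drawn with `<path>`. Its stroke #000000 means score at S353, F1587. After flipping Y the toolpath is (107.105,23.986) → (98.789,71.953) → (63.941,147.982).

Shape 3 is a rectangle drawn with `<rect>`. Its stroke #000000 means score at S353, F1587. After flipping Y the toolpath is (69.994,87.932) → (112.013,87.932) → (112.013,69.121) → (69.994,69.121) → (69.994,87.932), returning to the start.

Shape 4 is a cubic bezier drawn with `<path>`. Its stroke #000000 means score at S353, F1587. After flipping Y the toolpath is (113.349,63.994) → (90.197,75.190) → (53.490,99.732) → (22.407,118.230).

G21
G90
G0 X103.749 Y28.437
M4 S324
G1 X87.602 Y34.272 F4098
G1 X71.395 Y36.727
G1 X59.286 Y30.453
M5
G0 X107.105 Y23.986
M4 S353
G1 X98.789 Y71.953 F1587
G1 X63.941 Y147.982
M5
G0 X69.994 Y87.932
M4 S353
G1 X112.013 Y87.932 F1587
G1 X112.013 Y69.121
G1 X69.994 Y69.121
G1 X69.994 Y87.932
M5
G0 X113.349 Y63.994
M4 S353
G1 X90.197 Y75.190 F1587
G1 X53.490 Y99.732
G1 X22.407 Y118.230
M5
G0 X0.000 Y0.000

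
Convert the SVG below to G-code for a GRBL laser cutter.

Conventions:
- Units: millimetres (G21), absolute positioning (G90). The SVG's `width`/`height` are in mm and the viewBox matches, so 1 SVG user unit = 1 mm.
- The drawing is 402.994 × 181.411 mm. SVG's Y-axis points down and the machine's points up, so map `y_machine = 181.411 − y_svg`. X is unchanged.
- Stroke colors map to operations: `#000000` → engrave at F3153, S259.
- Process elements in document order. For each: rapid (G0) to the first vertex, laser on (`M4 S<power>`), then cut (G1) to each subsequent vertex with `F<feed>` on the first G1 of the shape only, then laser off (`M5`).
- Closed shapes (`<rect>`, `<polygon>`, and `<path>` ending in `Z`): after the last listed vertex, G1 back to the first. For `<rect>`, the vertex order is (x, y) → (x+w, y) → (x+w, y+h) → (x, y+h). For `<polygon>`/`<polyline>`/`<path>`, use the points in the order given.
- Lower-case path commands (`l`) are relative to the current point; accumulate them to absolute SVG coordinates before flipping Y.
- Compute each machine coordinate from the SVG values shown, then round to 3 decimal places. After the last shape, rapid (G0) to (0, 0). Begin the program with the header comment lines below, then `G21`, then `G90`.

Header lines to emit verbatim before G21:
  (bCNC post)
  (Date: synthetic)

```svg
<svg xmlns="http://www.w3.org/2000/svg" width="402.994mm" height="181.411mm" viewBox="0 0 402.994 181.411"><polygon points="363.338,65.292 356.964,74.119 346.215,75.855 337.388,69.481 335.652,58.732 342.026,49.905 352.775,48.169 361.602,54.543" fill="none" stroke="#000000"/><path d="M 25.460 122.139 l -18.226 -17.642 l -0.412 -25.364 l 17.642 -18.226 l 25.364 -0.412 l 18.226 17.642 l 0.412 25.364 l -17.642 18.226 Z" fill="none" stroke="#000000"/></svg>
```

1 u = 1 mm; y_m = 181.411 − y.

[1] `<polygon>` regular polygon, #000000→engrave S259 F3153: (363.338,116.119) → (356.964,107.292) → (346.215,105.556) → (337.388,111.930) → (335.652,122.679) → (342.026,131.506) → (352.775,133.242) → (361.602,126.868) → (363.338,116.119) (closed)

[2] `<path>` regular polygon, #000000→engrave S259 F3153: (25.460,59.272) → (7.234,76.914) → (6.822,102.278) → (24.464,120.504) → (49.828,120.916) → (68.054,103.274) → (68.466,77.910) → (50.824,59.684) → (25.460,59.272) (closed)

(bCNC post)
(Date: synthetic)
G21
G90
G0 X363.338 Y116.119
M4 S259
G1 X356.964 Y107.292 F3153
G1 X346.215 Y105.556
G1 X337.388 Y111.930
G1 X335.652 Y122.679
G1 X342.026 Y131.506
G1 X352.775 Y133.242
G1 X361.602 Y126.868
G1 X363.338 Y116.119
M5
G0 X25.460 Y59.272
M4 S259
G1 X7.234 Y76.914 F3153
G1 X6.822 Y102.278
G1 X24.464 Y120.504
G1 X49.828 Y120.916
G1 X68.054 Y103.274
G1 X68.466 Y77.910
G1 X50.824 Y59.684
G1 X25.460 Y59.272
M5
G0 X0.000 Y0.000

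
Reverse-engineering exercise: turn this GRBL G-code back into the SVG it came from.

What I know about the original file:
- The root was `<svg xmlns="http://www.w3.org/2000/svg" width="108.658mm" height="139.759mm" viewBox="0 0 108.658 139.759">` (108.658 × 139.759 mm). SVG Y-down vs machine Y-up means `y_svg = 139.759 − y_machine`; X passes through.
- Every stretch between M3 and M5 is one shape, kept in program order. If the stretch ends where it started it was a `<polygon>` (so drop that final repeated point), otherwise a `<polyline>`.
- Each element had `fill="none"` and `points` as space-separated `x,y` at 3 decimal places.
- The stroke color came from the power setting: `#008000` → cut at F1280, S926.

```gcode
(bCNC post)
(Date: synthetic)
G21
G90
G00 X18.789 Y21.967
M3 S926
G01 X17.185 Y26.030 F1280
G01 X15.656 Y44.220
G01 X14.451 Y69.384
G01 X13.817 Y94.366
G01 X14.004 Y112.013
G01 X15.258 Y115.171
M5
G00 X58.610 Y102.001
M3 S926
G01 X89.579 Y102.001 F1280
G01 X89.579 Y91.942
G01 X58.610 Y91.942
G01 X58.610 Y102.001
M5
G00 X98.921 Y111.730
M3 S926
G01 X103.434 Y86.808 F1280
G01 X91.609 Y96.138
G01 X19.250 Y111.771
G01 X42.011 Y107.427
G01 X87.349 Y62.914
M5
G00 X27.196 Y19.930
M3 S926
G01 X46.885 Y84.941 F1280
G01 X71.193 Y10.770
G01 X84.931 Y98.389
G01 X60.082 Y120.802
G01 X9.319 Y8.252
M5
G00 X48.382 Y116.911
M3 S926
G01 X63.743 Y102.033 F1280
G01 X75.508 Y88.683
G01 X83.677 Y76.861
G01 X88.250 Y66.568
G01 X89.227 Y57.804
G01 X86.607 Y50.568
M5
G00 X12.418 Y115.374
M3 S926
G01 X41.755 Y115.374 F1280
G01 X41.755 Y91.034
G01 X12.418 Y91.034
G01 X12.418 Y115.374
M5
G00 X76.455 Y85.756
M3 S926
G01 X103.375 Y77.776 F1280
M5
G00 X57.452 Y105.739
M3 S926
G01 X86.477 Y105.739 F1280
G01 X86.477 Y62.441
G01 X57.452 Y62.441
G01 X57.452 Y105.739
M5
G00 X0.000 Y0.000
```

<svg xmlns="http://www.w3.org/2000/svg" width="108.658mm" height="139.759mm" viewBox="0 0 108.658 139.759">
  <polyline points="18.789,117.792 17.185,113.729 15.656,95.539 14.451,70.375 13.817,45.393 14.004,27.746 15.258,24.588" fill="none" stroke="#008000"/>
  <polygon points="58.610,37.758 89.579,37.758 89.579,47.817 58.610,47.817" fill="none" stroke="#008000"/>
  <polyline points="98.921,28.029 103.434,52.951 91.609,43.621 19.250,27.988 42.011,32.332 87.349,76.845" fill="none" stroke="#008000"/>
  <polyline points="27.196,119.829 46.885,54.818 71.193,128.989 84.931,41.370 60.082,18.957 9.319,131.507" fill="none" stroke="#008000"/>
  <polyline points="48.382,22.848 63.743,37.726 75.508,51.076 83.677,62.898 88.250,73.191 89.227,81.955 86.607,89.191" fill="none" stroke="#008000"/>
  <polygon points="12.418,24.385 41.755,24.385 41.755,48.725 12.418,48.725" fill="none" stroke="#008000"/>
  <polyline points="76.455,54.003 103.375,61.983" fill="none" stroke="#008000"/>
  <polygon points="57.452,34.020 86.477,34.020 86.477,77.318 57.452,77.318" fill="none" stroke="#008000"/>
</svg>

Each laser-on run becomes one SVG element. Flip Y back into SVG space with y_svg = 139.759 − y_machine. Every run uses S926, so all elements get stroke `#008000` (cut).

Run 1: The run is open, so emit a `<polyline>` with points (Y-flipped): 18.789,117.792 17.185,113.729 15.656,95.539 14.451,70.375 13.817,45.393 14.004,27.746 15.258,24.588.

Run 2: The run returns to its start, so emit a `<polygon>` with points (Y-flipped): 58.610,37.758 89.579,37.758 89.579,47.817 58.610,47.817.

Run 3: The run is open, so emit a `<polyline>` with points (Y-flipped): 98.921,28.029 103.434,52.951 91.609,43.621 19.250,27.988 42.011,32.332 87.349,76.845.

Run 4: The run is open, so emit a `<polyline>` with points (Y-flipped): 27.196,119.829 46.885,54.818 71.193,128.989 84.931,41.370 60.082,18.957 9.319,131.507.

Run 5: The run is open, so emit a `<polyline>` with points (Y-flipped): 48.382,22.848 63.743,37.726 75.508,51.076 83.677,62.898 88.250,73.191 89.227,81.955 86.607,89.191.

Run 6: The run returns to its start, so emit a `<polygon>` with points (Y-flipped): 12.418,24.385 41.755,24.385 41.755,48.725 12.418,48.725.

Run 7: The run is open, so emit a `<polyline>` with points (Y-flipped): 76.455,54.003 103.375,61.983.

Run 8: The run returns to its start, so emit a `<polygon>` with points (Y-flipped): 57.452,34.020 86.477,34.020 86.477,77.318 57.452,77.318.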